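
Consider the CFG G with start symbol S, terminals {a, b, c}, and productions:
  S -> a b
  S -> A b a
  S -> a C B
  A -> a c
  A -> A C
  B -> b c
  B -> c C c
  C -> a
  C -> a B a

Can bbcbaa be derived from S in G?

no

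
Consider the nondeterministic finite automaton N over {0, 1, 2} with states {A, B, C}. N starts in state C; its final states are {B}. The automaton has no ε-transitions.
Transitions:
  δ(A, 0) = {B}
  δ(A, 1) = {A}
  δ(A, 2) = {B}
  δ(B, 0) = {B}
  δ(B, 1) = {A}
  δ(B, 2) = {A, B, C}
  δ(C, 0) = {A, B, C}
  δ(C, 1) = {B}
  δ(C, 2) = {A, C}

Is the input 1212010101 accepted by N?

rejected

Start: {C}
read 1: {B}
read 2: {A, B, C}
read 1: {A, B}
read 2: {A, B, C}
read 0: {A, B, C}
read 1: {A, B}
read 0: {B}
read 1: {A}
read 0: {B}
read 1: {A}
Reachable ∩ accepting = {} — empty.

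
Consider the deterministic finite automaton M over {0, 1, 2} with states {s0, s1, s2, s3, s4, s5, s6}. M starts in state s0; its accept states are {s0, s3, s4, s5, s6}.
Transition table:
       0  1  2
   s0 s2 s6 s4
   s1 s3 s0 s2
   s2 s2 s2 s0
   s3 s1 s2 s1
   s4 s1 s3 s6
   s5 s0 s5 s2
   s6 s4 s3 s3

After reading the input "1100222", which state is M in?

s0 --1--> s6
s6 --1--> s3
s3 --0--> s1
s1 --0--> s3
s3 --2--> s1
s1 --2--> s2
s2 --2--> s0

s0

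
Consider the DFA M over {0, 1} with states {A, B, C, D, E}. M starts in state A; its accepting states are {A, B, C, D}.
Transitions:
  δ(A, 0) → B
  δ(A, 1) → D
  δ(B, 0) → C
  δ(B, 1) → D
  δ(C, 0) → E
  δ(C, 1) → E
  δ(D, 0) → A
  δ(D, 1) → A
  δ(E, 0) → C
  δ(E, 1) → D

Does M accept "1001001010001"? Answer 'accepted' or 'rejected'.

rejected

A --1--> D
D --0--> A
A --0--> B
B --1--> D
D --0--> A
A --0--> B
B --1--> D
D --0--> A
A --1--> D
D --0--> A
A --0--> B
B --0--> C
C --1--> E
End in state E, which is not an accepting state.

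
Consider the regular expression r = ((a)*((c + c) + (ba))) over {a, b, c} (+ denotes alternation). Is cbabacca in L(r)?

No split of cbabacca into u·v has (a)* matching u and ((c+c)+(ba)) matching v.

no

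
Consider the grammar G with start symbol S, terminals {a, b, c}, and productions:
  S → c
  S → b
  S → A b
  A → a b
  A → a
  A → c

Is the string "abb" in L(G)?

S ⇒ Ab ⇒ abb

yes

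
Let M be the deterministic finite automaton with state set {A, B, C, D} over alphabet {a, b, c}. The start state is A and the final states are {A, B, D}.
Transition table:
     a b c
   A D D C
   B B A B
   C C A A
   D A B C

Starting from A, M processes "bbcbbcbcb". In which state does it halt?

A

A --b--> D
D --b--> B
B --c--> B
B --b--> A
A --b--> D
D --c--> C
C --b--> A
A --c--> C
C --b--> A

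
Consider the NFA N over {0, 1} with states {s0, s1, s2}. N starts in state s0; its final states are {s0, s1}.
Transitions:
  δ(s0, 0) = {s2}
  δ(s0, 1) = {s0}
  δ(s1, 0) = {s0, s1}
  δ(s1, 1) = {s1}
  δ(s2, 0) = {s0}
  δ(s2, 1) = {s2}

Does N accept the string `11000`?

Start: {s0}
read 1: {s0}
read 1: {s0}
read 0: {s2}
read 0: {s0}
read 0: {s2}
Reachable ∩ accepting = {} — empty.

rejected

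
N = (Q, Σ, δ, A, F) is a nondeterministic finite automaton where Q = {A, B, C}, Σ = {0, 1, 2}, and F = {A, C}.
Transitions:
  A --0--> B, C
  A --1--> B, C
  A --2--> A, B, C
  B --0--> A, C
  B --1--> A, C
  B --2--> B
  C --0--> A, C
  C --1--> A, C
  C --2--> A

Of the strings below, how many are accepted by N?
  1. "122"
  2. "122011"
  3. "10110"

"122": accepted
"122011": accepted
"10110": accepted

3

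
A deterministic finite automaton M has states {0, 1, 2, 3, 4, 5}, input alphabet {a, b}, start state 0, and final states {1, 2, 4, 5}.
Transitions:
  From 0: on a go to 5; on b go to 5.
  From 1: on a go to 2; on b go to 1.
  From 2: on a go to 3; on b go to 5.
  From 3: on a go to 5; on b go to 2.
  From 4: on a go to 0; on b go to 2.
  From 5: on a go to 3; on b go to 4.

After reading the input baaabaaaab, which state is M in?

0 --b--> 5
5 --a--> 3
3 --a--> 5
5 --a--> 3
3 --b--> 2
2 --a--> 3
3 --a--> 5
5 --a--> 3
3 --a--> 5
5 --b--> 4

4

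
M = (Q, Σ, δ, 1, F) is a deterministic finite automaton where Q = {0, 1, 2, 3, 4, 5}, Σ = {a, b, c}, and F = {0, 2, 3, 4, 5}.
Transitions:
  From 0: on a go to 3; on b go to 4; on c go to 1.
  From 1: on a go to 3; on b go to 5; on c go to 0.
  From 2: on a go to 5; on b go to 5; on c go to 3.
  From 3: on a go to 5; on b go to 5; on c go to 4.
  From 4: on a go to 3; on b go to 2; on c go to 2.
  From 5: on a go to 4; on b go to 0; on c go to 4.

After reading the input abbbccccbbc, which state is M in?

1

1 --a--> 3
3 --b--> 5
5 --b--> 0
0 --b--> 4
4 --c--> 2
2 --c--> 3
3 --c--> 4
4 --c--> 2
2 --b--> 5
5 --b--> 0
0 --c--> 1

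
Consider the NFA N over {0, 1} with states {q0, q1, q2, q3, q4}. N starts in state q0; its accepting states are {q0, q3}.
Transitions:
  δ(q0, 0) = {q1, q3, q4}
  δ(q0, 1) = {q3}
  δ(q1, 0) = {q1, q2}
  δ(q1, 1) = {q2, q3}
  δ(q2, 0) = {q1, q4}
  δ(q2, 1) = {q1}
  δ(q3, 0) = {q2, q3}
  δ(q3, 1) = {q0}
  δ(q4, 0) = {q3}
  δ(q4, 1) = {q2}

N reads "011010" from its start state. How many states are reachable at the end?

4

Start: {q0}
read 0: {q1, q3, q4}
read 1: {q0, q2, q3}
read 1: {q0, q1, q3}
read 0: {q1, q2, q3, q4}
read 1: {q0, q1, q2, q3}
read 0: {q1, q2, q3, q4}
Final reachable set {q1, q2, q3, q4} has 4 states.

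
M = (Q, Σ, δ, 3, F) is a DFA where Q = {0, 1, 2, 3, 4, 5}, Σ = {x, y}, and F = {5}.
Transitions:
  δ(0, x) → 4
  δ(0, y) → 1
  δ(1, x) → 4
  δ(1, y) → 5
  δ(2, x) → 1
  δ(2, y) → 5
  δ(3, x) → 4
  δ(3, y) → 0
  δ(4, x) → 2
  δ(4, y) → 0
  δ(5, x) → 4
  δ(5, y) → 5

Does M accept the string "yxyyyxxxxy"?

3 --y--> 0
0 --x--> 4
4 --y--> 0
0 --y--> 1
1 --y--> 5
5 --x--> 4
4 --x--> 2
2 --x--> 1
1 --x--> 4
4 --y--> 0
End in state 0, which is not an accepting state.

rejected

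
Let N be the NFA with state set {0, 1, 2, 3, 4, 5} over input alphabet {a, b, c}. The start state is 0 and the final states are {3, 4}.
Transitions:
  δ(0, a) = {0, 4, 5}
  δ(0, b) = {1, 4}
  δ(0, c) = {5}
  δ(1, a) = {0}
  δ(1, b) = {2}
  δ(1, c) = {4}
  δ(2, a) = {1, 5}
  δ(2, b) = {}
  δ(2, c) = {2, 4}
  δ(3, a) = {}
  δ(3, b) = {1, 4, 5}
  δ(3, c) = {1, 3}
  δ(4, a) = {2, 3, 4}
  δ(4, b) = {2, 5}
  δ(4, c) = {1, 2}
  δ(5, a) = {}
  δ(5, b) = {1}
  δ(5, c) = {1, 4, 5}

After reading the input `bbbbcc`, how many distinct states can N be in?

Start: {0}
read b: {1, 4}
read b: {2, 5}
read b: {1}
read b: {2}
read c: {2, 4}
read c: {1, 2, 4}
Final reachable set {1, 2, 4} has 3 states.

3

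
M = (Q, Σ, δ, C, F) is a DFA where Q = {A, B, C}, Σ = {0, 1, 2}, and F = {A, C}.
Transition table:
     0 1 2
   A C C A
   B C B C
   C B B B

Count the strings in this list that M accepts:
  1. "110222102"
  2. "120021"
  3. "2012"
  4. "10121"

1

"110222102": rejected
"120021": rejected
"2012": accepted
"10121": rejected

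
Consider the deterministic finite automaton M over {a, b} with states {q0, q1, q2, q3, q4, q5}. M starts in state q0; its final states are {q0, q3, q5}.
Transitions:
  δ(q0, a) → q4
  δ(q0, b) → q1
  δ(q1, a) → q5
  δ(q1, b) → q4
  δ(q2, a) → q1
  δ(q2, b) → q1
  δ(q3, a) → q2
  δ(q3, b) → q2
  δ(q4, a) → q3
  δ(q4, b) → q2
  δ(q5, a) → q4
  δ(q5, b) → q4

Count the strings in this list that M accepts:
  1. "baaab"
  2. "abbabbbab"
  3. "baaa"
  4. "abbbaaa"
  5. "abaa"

"baaab": rejected
"abbabbbab": rejected
"baaa": accepted
"abbbaaa": rejected
"abaa": accepted

2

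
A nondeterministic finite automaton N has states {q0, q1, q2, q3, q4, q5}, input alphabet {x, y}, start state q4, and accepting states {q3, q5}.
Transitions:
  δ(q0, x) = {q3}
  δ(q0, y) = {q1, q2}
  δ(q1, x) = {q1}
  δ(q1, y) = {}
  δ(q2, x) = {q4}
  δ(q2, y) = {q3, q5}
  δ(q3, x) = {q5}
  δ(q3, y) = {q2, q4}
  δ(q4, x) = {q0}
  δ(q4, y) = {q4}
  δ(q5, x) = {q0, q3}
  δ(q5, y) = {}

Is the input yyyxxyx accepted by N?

rejected

Start: {q4}
read y: {q4}
read y: {q4}
read y: {q4}
read x: {q0}
read x: {q3}
read y: {q2, q4}
read x: {q0, q4}
Reachable ∩ accepting = {} — empty.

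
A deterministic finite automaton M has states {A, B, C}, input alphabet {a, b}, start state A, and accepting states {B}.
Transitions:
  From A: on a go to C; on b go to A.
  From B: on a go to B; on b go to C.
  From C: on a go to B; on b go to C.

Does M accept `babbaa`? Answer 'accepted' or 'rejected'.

accepted

A --b--> A
A --a--> C
C --b--> C
C --b--> C
C --a--> B
B --a--> B
End in state B, which is an accepting state.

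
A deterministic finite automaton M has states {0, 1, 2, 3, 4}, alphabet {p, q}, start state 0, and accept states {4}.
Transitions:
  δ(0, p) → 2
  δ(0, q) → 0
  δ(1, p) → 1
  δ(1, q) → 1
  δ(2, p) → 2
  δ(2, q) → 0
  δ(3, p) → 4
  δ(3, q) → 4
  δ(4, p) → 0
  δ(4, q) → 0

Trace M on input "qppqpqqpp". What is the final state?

2

0 --q--> 0
0 --p--> 2
2 --p--> 2
2 --q--> 0
0 --p--> 2
2 --q--> 0
0 --q--> 0
0 --p--> 2
2 --p--> 2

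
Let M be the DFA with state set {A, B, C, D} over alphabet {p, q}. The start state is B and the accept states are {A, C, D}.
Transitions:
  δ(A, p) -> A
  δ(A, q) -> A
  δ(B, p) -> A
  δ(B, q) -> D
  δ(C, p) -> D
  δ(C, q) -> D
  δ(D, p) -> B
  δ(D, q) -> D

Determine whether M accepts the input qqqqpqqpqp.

rejected

B --q--> D
D --q--> D
D --q--> D
D --q--> D
D --p--> B
B --q--> D
D --q--> D
D --p--> B
B --q--> D
D --p--> B
End in state B, which is not an accepting state.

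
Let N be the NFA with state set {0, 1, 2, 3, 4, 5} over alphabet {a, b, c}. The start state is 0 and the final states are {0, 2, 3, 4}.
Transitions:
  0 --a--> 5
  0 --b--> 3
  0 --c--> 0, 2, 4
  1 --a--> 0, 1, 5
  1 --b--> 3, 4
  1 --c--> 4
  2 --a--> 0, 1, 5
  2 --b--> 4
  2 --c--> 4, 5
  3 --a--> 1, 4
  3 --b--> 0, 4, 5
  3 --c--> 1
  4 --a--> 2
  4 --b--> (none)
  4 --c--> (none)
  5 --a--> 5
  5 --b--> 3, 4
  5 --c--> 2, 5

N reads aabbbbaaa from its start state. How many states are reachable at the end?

3

Start: {0}
read a: {5}
read a: {5}
read b: {3, 4}
read b: {0, 4, 5}
read b: {3, 4}
read b: {0, 4, 5}
read a: {2, 5}
read a: {0, 1, 5}
read a: {0, 1, 5}
Final reachable set {0, 1, 5} has 3 states.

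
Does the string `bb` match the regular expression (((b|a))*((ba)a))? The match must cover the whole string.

No split of bb into u·v has ((b|a))* matching u and ((ba)a) matching v.

no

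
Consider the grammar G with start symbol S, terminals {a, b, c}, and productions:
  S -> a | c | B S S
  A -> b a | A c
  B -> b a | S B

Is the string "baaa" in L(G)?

yes

S ⇒ BSS ⇒ baSS ⇒ baaS ⇒ baaa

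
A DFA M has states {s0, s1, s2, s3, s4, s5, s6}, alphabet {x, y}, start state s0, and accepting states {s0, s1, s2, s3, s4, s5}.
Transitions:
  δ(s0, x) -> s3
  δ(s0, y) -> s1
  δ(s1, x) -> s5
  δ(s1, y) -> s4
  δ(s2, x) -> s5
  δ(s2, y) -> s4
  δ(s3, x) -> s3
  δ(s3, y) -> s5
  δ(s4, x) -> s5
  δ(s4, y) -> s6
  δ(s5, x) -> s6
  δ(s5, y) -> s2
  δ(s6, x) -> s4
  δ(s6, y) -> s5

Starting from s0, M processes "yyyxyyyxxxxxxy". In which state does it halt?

s0 --y--> s1
s1 --y--> s4
s4 --y--> s6
s6 --x--> s4
s4 --y--> s6
s6 --y--> s5
s5 --y--> s2
s2 --x--> s5
s5 --x--> s6
s6 --x--> s4
s4 --x--> s5
s5 --x--> s6
s6 --x--> s4
s4 --y--> s6

s6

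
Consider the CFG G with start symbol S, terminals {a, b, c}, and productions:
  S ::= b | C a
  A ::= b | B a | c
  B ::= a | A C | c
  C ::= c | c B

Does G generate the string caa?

yes

S ⇒ Ca ⇒ cBa ⇒ caa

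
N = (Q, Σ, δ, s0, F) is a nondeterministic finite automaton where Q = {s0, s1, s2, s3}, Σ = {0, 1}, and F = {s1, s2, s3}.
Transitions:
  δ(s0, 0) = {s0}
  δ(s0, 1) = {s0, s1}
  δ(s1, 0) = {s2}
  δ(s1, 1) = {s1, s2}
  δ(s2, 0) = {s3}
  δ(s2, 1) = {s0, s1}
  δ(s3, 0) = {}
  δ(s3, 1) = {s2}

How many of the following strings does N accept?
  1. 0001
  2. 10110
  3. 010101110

3

0001: accepted
10110: accepted
010101110: accepted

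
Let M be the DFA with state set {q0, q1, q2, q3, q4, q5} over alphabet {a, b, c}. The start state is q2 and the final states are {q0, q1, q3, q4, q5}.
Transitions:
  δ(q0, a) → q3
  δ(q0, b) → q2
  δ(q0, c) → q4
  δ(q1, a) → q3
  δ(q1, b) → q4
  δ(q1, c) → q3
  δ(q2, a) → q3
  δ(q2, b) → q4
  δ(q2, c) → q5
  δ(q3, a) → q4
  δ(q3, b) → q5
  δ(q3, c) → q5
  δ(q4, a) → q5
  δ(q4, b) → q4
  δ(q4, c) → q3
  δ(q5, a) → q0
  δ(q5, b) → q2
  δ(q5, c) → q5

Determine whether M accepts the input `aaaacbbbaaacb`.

rejected

q2 --a--> q3
q3 --a--> q4
q4 --a--> q5
q5 --a--> q0
q0 --c--> q4
q4 --b--> q4
q4 --b--> q4
q4 --b--> q4
q4 --a--> q5
q5 --a--> q0
q0 --a--> q3
q3 --c--> q5
q5 --b--> q2
End in state q2, which is not an accepting state.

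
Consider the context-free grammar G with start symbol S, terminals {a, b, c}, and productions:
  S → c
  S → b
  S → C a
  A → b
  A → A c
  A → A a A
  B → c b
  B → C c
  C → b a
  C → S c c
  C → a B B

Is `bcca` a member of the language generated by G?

yes

S ⇒ Ca ⇒ Scca ⇒ bcca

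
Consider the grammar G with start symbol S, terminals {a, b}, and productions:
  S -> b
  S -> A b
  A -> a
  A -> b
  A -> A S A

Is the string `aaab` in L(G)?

no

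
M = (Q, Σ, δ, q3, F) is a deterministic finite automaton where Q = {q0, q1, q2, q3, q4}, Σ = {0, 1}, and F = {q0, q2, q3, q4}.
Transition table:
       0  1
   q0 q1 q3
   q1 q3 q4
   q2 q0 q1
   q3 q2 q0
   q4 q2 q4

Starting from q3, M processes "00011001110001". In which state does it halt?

q4

q3 --0--> q2
q2 --0--> q0
q0 --0--> q1
q1 --1--> q4
q4 --1--> q4
q4 --0--> q2
q2 --0--> q0
q0 --1--> q3
q3 --1--> q0
q0 --1--> q3
q3 --0--> q2
q2 --0--> q0
q0 --0--> q1
q1 --1--> q4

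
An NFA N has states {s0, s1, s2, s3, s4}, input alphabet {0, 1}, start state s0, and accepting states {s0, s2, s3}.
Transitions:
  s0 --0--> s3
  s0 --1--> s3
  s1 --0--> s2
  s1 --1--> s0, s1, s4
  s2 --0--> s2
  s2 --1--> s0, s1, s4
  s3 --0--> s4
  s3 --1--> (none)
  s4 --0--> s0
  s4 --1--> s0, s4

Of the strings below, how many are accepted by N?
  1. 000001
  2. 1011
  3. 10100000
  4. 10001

3

000001: accepted
1011: accepted
10100000: accepted
10001: rejected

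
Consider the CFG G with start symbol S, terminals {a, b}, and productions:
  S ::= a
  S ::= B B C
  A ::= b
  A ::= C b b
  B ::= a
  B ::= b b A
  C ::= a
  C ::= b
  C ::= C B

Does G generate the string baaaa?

no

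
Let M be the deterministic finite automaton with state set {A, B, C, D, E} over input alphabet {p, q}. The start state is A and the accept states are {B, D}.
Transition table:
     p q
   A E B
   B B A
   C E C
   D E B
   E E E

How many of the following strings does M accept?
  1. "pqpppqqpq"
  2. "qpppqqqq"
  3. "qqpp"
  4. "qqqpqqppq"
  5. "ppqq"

"pqpppqqpq": rejected
"qpppqqqq": accepted
"qqpp": rejected
"qqqpqqppq": rejected
"ppqq": rejected

1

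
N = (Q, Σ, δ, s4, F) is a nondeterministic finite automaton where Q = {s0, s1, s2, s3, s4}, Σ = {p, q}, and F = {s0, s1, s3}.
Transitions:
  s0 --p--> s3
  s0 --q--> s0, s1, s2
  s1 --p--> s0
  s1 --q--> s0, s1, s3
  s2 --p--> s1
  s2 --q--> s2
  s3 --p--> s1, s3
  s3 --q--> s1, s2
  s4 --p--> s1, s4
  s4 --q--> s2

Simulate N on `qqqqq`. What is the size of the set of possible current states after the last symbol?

Start: {s4}
read q: {s2}
read q: {s2}
read q: {s2}
read q: {s2}
read q: {s2}
Final reachable set {s2} has 1 state.

1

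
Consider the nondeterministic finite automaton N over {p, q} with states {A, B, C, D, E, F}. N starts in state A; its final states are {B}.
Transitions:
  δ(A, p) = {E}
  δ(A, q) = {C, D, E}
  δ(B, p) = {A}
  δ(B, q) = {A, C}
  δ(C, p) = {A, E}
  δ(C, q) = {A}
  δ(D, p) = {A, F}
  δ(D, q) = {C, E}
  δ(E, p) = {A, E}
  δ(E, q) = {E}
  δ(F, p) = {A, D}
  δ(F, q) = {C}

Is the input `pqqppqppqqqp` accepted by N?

Start: {A}
read p: {E}
read q: {E}
read q: {E}
read p: {A, E}
read p: {A, E}
read q: {C, D, E}
read p: {A, E, F}
read p: {A, D, E}
read q: {C, D, E}
read q: {A, C, E}
read q: {A, C, D, E}
read p: {A, E, F}
Reachable ∩ accepting = {} — empty.

rejected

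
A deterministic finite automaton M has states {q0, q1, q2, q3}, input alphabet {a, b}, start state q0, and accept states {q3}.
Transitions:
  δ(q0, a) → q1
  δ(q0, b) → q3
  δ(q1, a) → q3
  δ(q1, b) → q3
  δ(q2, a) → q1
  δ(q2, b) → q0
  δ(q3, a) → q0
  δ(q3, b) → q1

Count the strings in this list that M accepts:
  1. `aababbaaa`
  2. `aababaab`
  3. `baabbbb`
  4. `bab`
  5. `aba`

3

`aababbaaa`: accepted
`aababaab`: accepted
`baabbbb`: rejected
`bab`: accepted
`aba`: rejected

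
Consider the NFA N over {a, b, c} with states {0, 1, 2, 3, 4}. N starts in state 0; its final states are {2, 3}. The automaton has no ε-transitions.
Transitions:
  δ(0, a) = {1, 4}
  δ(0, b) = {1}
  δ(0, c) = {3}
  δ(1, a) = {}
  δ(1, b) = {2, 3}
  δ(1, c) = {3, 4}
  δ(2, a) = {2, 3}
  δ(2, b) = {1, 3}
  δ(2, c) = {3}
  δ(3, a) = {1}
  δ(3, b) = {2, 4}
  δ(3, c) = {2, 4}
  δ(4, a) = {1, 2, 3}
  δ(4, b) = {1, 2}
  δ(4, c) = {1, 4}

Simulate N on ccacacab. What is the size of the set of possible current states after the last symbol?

Start: {0}
read c: {3}
read c: {2, 4}
read a: {1, 2, 3}
read c: {2, 3, 4}
read a: {1, 2, 3}
read c: {2, 3, 4}
read a: {1, 2, 3}
read b: {1, 2, 3, 4}
Final reachable set {1, 2, 3, 4} has 4 states.

4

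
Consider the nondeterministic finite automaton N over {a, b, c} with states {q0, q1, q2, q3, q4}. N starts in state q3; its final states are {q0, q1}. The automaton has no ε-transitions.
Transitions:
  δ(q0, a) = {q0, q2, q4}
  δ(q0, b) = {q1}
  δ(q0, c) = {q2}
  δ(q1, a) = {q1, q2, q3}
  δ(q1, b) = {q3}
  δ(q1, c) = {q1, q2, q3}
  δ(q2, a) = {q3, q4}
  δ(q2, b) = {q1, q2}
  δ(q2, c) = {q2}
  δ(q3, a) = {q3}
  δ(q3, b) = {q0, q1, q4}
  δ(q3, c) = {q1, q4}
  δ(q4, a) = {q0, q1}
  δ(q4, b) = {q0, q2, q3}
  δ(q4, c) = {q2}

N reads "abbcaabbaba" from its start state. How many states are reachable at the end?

5

Start: {q3}
read a: {q3}
read b: {q0, q1, q4}
read b: {q0, q1, q2, q3}
read c: {q1, q2, q3, q4}
read a: {q0, q1, q2, q3, q4}
read a: {q0, q1, q2, q3, q4}
read b: {q0, q1, q2, q3, q4}
read b: {q0, q1, q2, q3, q4}
read a: {q0, q1, q2, q3, q4}
read b: {q0, q1, q2, q3, q4}
read a: {q0, q1, q2, q3, q4}
Final reachable set {q0, q1, q2, q3, q4} has 5 states.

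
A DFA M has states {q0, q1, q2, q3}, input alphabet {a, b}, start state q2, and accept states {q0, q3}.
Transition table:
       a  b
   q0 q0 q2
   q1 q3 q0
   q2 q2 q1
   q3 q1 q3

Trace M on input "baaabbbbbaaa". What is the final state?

q2 --b--> q1
q1 --a--> q3
q3 --a--> q1
q1 --a--> q3
q3 --b--> q3
q3 --b--> q3
q3 --b--> q3
q3 --b--> q3
q3 --b--> q3
q3 --a--> q1
q1 --a--> q3
q3 --a--> q1

q1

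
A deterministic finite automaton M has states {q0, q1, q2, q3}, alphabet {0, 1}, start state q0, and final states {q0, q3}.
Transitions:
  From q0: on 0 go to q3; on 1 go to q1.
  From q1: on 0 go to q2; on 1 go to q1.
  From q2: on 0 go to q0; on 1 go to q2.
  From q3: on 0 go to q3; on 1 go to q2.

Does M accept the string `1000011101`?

q0 --1--> q1
q1 --0--> q2
q2 --0--> q0
q0 --0--> q3
q3 --0--> q3
q3 --1--> q2
q2 --1--> q2
q2 --1--> q2
q2 --0--> q0
q0 --1--> q1
End in state q1, which is not an accepting state.

rejected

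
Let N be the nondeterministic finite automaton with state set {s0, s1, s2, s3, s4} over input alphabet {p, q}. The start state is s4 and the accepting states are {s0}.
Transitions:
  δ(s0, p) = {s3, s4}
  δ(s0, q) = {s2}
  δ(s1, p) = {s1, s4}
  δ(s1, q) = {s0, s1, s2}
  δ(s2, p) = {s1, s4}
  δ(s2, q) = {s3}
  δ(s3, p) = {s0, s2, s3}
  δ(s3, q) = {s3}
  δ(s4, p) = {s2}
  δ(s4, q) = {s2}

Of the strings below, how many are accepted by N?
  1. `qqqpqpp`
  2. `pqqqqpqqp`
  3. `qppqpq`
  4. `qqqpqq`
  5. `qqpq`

`qqqpqpp`: accepted
`pqqqqpqqp`: accepted
`qppqpq`: accepted
`qqqpqq`: rejected
`qqpq`: rejected

3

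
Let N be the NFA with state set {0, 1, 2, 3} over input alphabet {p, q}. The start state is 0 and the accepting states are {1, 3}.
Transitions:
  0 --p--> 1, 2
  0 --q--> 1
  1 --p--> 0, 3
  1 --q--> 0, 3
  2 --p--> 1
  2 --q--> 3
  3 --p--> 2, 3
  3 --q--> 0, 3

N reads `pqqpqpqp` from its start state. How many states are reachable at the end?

4

Start: {0}
read p: {1, 2}
read q: {0, 3}
read q: {0, 1, 3}
read p: {0, 1, 2, 3}
read q: {0, 1, 3}
read p: {0, 1, 2, 3}
read q: {0, 1, 3}
read p: {0, 1, 2, 3}
Final reachable set {0, 1, 2, 3} has 4 states.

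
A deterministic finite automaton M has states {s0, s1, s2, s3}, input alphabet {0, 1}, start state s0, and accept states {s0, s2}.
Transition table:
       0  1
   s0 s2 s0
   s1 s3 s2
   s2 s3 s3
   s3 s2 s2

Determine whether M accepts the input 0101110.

accepted

s0 --0--> s2
s2 --1--> s3
s3 --0--> s2
s2 --1--> s3
s3 --1--> s2
s2 --1--> s3
s3 --0--> s2
End in state s2, which is an accepting state.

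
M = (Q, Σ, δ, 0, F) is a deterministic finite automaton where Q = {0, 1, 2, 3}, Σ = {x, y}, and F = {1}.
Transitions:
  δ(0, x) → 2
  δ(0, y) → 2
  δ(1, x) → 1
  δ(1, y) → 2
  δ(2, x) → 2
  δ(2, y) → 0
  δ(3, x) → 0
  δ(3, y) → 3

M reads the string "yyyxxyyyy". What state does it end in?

2

0 --y--> 2
2 --y--> 0
0 --y--> 2
2 --x--> 2
2 --x--> 2
2 --y--> 0
0 --y--> 2
2 --y--> 0
0 --y--> 2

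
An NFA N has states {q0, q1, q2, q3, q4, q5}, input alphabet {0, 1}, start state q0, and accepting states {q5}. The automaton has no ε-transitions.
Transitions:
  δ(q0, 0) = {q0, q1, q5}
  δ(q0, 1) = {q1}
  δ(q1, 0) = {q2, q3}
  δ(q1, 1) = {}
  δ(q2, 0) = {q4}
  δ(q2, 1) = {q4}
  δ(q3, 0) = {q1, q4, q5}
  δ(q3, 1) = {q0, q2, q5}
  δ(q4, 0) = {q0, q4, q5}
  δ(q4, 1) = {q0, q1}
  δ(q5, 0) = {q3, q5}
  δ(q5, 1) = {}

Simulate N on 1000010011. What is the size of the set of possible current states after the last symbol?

3

Start: {q0}
read 1: {q1}
read 0: {q2, q3}
read 0: {q1, q4, q5}
read 0: {q0, q2, q3, q4, q5}
read 0: {q0, q1, q3, q4, q5}
read 1: {q0, q1, q2, q5}
read 0: {q0, q1, q2, q3, q4, q5}
read 0: {q0, q1, q2, q3, q4, q5}
read 1: {q0, q1, q2, q4, q5}
read 1: {q0, q1, q4}
Final reachable set {q0, q1, q4} has 3 states.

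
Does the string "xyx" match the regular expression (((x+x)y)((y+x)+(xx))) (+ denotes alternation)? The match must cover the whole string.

yes

Split as xy·x: ((x+x)y) matches xy and ((y+x)+(xx)) matches x.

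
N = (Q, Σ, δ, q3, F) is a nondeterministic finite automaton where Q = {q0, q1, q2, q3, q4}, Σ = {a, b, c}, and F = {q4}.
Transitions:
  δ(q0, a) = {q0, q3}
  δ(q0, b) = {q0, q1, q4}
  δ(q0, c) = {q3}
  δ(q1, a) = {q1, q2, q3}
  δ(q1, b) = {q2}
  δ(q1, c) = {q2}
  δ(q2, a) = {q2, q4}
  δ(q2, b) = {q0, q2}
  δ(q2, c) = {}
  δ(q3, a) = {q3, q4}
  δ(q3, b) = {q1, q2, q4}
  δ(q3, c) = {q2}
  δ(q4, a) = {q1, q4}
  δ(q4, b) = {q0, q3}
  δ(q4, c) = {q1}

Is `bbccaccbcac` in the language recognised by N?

rejected

Start: {q3}
read b: {q1, q2, q4}
read b: {q0, q2, q3}
read c: {q2, q3}
read c: {q2}
read a: {q2, q4}
read c: {q1}
read c: {q2}
read b: {q0, q2}
read c: {q3}
read a: {q3, q4}
read c: {q1, q2}
Reachable ∩ accepting = {} — empty.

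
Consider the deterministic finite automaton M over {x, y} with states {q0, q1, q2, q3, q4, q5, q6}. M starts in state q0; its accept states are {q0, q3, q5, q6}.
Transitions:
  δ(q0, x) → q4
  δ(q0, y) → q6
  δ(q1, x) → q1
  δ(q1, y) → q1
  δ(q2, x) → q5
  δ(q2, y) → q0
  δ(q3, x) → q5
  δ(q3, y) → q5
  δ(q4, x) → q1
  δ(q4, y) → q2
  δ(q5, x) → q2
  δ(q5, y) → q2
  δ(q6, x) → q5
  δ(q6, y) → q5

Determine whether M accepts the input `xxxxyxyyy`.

q0 --x--> q4
q4 --x--> q1
q1 --x--> q1
q1 --x--> q1
q1 --y--> q1
q1 --x--> q1
q1 --y--> q1
q1 --y--> q1
q1 --y--> q1
End in state q1, which is not an accepting state.

rejected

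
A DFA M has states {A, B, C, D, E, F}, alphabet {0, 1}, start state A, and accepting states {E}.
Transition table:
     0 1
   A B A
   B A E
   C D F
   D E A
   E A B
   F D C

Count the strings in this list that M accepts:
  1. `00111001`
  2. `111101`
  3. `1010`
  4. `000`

1

`00111001`: rejected
`111101`: accepted
`1010`: rejected
`000`: rejected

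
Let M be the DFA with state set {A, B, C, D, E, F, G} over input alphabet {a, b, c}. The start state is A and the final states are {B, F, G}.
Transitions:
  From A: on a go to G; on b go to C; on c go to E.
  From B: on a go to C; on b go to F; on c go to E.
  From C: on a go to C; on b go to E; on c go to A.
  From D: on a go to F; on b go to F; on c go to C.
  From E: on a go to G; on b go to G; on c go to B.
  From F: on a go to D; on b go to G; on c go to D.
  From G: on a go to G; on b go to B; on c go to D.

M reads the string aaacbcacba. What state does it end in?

A --a--> G
G --a--> G
G --a--> G
G --c--> D
D --b--> F
F --c--> D
D --a--> F
F --c--> D
D --b--> F
F --a--> D

D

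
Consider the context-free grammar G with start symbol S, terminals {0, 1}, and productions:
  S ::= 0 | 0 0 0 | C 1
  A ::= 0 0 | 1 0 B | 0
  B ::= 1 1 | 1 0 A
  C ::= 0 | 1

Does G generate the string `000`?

yes

S ⇒ 000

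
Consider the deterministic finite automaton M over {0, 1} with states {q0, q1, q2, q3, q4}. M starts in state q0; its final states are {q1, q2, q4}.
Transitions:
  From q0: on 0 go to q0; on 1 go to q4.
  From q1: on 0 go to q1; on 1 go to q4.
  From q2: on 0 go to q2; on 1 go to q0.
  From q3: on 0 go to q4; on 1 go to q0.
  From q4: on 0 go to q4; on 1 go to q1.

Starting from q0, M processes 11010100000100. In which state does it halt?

q0 --1--> q4
q4 --1--> q1
q1 --0--> q1
q1 --1--> q4
q4 --0--> q4
q4 --1--> q1
q1 --0--> q1
q1 --0--> q1
q1 --0--> q1
q1 --0--> q1
q1 --0--> q1
q1 --1--> q4
q4 --0--> q4
q4 --0--> q4

q4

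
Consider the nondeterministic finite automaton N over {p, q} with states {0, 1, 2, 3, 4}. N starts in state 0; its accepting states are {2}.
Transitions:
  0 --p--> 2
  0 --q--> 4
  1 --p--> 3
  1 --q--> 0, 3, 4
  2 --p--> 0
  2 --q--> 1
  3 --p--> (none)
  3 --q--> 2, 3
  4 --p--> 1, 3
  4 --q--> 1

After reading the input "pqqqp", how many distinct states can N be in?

3

Start: {0}
read p: {2}
read q: {1}
read q: {0, 3, 4}
read q: {1, 2, 3, 4}
read p: {0, 1, 3}
Final reachable set {0, 1, 3} has 3 states.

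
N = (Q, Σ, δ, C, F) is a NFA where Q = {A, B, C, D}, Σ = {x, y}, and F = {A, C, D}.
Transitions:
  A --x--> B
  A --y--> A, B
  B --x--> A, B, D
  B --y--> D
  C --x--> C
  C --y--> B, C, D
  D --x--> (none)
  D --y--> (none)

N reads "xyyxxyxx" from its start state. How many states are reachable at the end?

4

Start: {C}
read x: {C}
read y: {B, C, D}
read y: {B, C, D}
read x: {A, B, C, D}
read x: {A, B, C, D}
read y: {A, B, C, D}
read x: {A, B, C, D}
read x: {A, B, C, D}
Final reachable set {A, B, C, D} has 4 states.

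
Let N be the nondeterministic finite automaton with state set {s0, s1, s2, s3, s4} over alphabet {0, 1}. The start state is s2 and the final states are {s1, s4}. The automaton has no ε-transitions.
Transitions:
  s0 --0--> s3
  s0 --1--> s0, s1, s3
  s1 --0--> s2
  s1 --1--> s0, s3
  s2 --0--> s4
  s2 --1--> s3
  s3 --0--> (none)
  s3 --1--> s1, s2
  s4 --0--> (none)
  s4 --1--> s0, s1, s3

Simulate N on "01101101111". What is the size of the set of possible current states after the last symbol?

Start: {s2}
read 0: {s4}
read 1: {s0, s1, s3}
read 1: {s0, s1, s2, s3}
read 0: {s2, s3, s4}
read 1: {s0, s1, s2, s3}
read 1: {s0, s1, s2, s3}
read 0: {s2, s3, s4}
read 1: {s0, s1, s2, s3}
read 1: {s0, s1, s2, s3}
read 1: {s0, s1, s2, s3}
read 1: {s0, s1, s2, s3}
Final reachable set {s0, s1, s2, s3} has 4 states.

4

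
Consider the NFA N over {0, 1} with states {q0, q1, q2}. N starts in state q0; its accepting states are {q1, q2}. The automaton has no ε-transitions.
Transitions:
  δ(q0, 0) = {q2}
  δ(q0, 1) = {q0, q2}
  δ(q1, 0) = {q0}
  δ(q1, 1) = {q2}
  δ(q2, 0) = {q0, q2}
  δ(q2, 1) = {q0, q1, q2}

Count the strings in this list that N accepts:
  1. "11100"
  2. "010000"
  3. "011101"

3

"11100": accepted
"010000": accepted
"011101": accepted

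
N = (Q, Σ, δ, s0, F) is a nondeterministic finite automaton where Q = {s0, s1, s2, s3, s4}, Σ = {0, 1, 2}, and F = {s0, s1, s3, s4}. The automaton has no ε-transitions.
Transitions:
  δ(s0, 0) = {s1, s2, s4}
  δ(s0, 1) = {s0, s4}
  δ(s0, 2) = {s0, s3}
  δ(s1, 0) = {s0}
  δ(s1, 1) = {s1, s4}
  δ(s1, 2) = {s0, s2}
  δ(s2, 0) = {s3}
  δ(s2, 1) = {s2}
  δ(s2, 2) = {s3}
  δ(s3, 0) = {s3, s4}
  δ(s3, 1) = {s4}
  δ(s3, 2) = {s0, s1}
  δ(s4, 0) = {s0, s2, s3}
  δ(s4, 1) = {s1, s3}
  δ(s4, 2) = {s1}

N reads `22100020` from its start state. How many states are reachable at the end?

5

Start: {s0}
read 2: {s0, s3}
read 2: {s0, s1, s3}
read 1: {s0, s1, s4}
read 0: {s0, s1, s2, s3, s4}
read 0: {s0, s1, s2, s3, s4}
read 0: {s0, s1, s2, s3, s4}
read 2: {s0, s1, s2, s3}
read 0: {s0, s1, s2, s3, s4}
Final reachable set {s0, s1, s2, s3, s4} has 5 states.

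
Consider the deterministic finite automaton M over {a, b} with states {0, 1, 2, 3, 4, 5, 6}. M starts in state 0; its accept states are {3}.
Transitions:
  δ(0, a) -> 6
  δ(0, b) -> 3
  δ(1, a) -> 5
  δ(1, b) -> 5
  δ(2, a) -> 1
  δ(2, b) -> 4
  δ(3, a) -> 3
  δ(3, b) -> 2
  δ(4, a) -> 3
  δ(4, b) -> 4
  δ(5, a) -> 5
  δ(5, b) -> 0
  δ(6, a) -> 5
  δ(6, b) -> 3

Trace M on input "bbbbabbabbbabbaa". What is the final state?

0 --b--> 3
3 --b--> 2
2 --b--> 4
4 --b--> 4
4 --a--> 3
3 --b--> 2
2 --b--> 4
4 --a--> 3
3 --b--> 2
2 --b--> 4
4 --b--> 4
4 --a--> 3
3 --b--> 2
2 --b--> 4
4 --a--> 3
3 --a--> 3

3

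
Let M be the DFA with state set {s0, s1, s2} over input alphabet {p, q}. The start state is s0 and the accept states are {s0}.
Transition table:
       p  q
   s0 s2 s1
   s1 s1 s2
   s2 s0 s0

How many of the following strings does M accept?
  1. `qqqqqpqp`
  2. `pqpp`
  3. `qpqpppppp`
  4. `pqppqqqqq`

1

`qqqqqpqp`: rejected
`pqpp`: accepted
`qpqpppppp`: rejected
`pqppqqqqq`: rejected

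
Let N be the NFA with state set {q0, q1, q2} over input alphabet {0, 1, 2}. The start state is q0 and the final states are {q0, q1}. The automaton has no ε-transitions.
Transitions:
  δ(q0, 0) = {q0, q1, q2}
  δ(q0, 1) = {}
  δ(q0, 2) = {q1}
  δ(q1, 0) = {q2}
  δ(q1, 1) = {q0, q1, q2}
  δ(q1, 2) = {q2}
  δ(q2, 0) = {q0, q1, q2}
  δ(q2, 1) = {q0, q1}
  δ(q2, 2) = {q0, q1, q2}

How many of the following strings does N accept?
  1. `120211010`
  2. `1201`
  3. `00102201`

`120211010`: rejected
`1201`: rejected
`00102201`: accepted

1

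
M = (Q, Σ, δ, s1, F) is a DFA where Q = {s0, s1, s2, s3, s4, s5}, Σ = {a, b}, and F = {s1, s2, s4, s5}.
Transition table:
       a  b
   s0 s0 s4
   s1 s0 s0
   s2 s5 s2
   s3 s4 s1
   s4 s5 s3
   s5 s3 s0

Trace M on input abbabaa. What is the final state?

s1 --a--> s0
s0 --b--> s4
s4 --b--> s3
s3 --a--> s4
s4 --b--> s3
s3 --a--> s4
s4 --a--> s5

s5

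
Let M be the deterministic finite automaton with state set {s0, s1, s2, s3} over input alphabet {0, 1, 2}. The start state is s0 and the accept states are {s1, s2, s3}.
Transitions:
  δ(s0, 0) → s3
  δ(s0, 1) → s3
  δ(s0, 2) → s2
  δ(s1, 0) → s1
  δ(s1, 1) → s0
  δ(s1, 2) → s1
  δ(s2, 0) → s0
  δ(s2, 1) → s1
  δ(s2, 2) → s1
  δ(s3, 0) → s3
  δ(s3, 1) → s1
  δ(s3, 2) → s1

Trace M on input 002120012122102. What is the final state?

s0 --0--> s3
s3 --0--> s3
s3 --2--> s1
s1 --1--> s0
s0 --2--> s2
s2 --0--> s0
s0 --0--> s3
s3 --1--> s1
s1 --2--> s1
s1 --1--> s0
s0 --2--> s2
s2 --2--> s1
s1 --1--> s0
s0 --0--> s3
s3 --2--> s1

s1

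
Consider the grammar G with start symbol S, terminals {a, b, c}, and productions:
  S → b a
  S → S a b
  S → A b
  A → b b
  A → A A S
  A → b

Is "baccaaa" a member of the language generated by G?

no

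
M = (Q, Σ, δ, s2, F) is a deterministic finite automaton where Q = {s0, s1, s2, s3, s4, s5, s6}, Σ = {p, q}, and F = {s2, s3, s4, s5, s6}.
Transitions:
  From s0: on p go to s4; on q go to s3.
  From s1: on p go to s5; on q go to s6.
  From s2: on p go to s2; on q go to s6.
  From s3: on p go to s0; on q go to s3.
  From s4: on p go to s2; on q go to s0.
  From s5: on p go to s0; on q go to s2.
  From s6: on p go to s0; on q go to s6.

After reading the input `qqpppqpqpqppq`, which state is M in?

s0

s2 --q--> s6
s6 --q--> s6
s6 --p--> s0
s0 --p--> s4
s4 --p--> s2
s2 --q--> s6
s6 --p--> s0
s0 --q--> s3
s3 --p--> s0
s0 --q--> s3
s3 --p--> s0
s0 --p--> s4
s4 --q--> s0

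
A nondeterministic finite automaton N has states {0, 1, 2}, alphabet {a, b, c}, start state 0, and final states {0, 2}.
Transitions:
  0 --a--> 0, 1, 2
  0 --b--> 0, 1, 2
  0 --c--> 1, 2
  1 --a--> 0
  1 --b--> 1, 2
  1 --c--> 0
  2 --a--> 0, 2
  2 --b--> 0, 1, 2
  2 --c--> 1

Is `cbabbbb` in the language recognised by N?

Start: {0}
read c: {1, 2}
read b: {0, 1, 2}
read a: {0, 1, 2}
read b: {0, 1, 2}
read b: {0, 1, 2}
read b: {0, 1, 2}
read b: {0, 1, 2}
Reachable ∩ accepting = {0, 2} — nonempty.

accepted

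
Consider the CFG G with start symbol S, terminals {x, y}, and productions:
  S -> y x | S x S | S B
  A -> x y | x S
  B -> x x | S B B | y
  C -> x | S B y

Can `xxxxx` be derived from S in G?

no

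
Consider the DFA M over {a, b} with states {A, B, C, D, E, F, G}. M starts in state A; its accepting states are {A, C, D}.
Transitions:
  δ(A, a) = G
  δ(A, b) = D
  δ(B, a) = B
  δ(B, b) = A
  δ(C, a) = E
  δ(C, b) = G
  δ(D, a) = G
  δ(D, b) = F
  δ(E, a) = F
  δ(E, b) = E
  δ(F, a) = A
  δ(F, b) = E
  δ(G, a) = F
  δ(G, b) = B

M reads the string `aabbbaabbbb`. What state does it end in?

A --a--> G
G --a--> F
F --b--> E
E --b--> E
E --b--> E
E --a--> F
F --a--> A
A --b--> D
D --b--> F
F --b--> E
E --b--> E

E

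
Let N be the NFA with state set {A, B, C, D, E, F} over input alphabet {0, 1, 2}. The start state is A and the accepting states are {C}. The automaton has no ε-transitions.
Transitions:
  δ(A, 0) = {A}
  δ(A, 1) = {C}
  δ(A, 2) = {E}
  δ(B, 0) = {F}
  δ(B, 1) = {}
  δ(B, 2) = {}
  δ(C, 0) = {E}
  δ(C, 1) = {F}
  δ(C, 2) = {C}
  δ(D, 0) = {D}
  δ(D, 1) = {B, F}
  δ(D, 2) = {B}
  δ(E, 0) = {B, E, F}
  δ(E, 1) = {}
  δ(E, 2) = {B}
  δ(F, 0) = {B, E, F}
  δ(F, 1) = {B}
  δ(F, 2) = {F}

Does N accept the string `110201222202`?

rejected

Start: {A}
read 1: {C}
read 1: {F}
read 0: {B, E, F}
read 2: {B, F}
read 0: {B, E, F}
read 1: {B}
read 2: {}
The reachable set is empty and stays empty for the remaining 5 symbols.
Reachable ∩ accepting = {} — empty.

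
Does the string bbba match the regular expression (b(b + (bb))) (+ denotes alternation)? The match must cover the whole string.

no

No split of bbba into u·v has b matching u and (b+(bb)) matching v.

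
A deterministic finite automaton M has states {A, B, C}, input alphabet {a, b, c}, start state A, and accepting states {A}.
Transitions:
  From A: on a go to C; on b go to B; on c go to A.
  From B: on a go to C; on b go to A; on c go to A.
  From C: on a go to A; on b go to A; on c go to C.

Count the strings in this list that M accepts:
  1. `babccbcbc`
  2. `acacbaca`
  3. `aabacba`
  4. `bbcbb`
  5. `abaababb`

`babccbcbc`: accepted
`acacbaca`: accepted
`aabacba`: rejected
`bbcbb`: accepted
`abaababb`: rejected

3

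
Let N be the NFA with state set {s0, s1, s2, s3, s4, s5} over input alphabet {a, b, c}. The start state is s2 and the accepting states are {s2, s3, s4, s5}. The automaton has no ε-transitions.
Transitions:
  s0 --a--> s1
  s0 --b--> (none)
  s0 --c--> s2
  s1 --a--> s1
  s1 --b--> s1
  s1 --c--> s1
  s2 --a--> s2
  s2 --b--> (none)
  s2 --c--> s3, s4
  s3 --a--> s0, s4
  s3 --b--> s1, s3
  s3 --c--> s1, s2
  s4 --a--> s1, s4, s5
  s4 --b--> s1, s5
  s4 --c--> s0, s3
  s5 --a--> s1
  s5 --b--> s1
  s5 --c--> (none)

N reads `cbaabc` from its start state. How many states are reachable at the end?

Start: {s2}
read c: {s3, s4}
read b: {s1, s3, s5}
read a: {s0, s1, s4}
read a: {s1, s4, s5}
read b: {s1, s5}
read c: {s1}
Final reachable set {s1} has 1 state.

1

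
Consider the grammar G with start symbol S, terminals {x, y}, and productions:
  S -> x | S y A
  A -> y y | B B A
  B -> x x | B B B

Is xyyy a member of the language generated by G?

S ⇒ SyA ⇒ xyA ⇒ xyyy

yes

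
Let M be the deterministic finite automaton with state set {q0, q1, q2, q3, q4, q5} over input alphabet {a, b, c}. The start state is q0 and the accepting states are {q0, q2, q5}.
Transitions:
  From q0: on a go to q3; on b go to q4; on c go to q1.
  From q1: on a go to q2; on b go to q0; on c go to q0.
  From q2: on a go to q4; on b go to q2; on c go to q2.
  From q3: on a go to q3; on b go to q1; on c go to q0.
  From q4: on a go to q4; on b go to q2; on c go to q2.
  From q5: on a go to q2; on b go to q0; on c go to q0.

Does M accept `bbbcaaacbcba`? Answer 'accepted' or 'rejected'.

rejected

q0 --b--> q4
q4 --b--> q2
q2 --b--> q2
q2 --c--> q2
q2 --a--> q4
q4 --a--> q4
q4 --a--> q4
q4 --c--> q2
q2 --b--> q2
q2 --c--> q2
q2 --b--> q2
q2 --a--> q4
End in state q4, which is not an accepting state.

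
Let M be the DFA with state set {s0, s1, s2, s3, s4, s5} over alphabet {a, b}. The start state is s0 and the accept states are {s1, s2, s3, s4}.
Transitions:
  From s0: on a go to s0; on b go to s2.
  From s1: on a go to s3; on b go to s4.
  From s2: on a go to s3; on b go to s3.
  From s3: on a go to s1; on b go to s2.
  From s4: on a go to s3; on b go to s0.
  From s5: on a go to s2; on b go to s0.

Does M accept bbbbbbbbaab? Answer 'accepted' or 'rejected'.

s0 --b--> s2
s2 --b--> s3
s3 --b--> s2
s2 --b--> s3
s3 --b--> s2
s2 --b--> s3
s3 --b--> s2
s2 --b--> s3
s3 --a--> s1
s1 --a--> s3
s3 --b--> s2
End in state s2, which is an accepting state.

accepted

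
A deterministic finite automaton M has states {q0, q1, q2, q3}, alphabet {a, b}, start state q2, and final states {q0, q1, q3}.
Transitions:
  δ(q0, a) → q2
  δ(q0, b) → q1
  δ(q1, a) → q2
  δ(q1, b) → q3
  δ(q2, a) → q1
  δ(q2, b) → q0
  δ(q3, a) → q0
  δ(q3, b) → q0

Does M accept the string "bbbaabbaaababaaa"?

q2 --b--> q0
q0 --b--> q1
q1 --b--> q3
q3 --a--> q0
q0 --a--> q2
q2 --b--> q0
q0 --b--> q1
q1 --a--> q2
q2 --a--> q1
q1 --a--> q2
q2 --b--> q0
q0 --a--> q2
q2 --b--> q0
q0 --a--> q2
q2 --a--> q1
q1 --a--> q2
End in state q2, which is not an accepting state.

rejected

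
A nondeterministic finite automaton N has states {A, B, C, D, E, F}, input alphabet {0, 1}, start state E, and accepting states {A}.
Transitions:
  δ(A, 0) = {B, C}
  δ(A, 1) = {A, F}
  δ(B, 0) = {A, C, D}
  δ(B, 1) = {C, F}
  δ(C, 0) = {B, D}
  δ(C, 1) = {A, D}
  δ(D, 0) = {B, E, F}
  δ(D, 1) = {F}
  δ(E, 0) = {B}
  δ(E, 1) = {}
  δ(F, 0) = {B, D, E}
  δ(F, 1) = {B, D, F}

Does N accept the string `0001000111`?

accepted

Start: {E}
read 0: {B}
read 0: {A, C, D}
read 0: {B, C, D, E, F}
read 1: {A, B, C, D, F}
read 0: {A, B, C, D, E, F}
read 0: {A, B, C, D, E, F}
read 0: {A, B, C, D, E, F}
read 1: {A, B, C, D, F}
read 1: {A, B, C, D, F}
read 1: {A, B, C, D, F}
Reachable ∩ accepting = {A} — nonempty.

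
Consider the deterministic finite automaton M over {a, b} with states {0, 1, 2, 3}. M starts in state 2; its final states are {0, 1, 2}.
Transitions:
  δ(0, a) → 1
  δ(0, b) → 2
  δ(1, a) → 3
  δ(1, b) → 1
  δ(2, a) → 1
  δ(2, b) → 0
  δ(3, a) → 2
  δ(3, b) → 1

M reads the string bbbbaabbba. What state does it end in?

2 --b--> 0
0 --b--> 2
2 --b--> 0
0 --b--> 2
2 --a--> 1
1 --a--> 3
3 --b--> 1
1 --b--> 1
1 --b--> 1
1 --a--> 3

3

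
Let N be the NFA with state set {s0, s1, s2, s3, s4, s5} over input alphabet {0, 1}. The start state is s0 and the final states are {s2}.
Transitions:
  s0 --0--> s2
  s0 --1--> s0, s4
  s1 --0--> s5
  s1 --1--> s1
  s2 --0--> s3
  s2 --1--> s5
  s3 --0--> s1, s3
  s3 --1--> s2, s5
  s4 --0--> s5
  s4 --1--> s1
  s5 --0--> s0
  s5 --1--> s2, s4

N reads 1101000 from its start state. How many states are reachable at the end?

Start: {s0}
read 1: {s0, s4}
read 1: {s0, s1, s4}
read 0: {s2, s5}
read 1: {s2, s4, s5}
read 0: {s0, s3, s5}
read 0: {s0, s1, s2, s3}
read 0: {s1, s2, s3, s5}
Final reachable set {s1, s2, s3, s5} has 4 states.

4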